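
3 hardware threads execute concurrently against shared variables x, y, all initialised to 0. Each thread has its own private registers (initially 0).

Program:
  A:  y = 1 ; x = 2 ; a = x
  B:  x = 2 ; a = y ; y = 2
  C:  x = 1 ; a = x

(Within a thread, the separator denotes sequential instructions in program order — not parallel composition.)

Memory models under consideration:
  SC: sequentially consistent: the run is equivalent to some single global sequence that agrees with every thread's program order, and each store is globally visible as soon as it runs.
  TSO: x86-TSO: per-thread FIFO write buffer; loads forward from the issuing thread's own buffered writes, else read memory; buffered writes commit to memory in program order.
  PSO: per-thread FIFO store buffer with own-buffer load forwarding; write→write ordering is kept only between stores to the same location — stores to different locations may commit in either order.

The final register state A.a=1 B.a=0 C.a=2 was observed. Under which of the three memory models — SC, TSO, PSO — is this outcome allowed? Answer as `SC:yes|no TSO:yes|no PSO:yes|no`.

SC:no TSO:yes PSO:yes

outcome vector order: (A.a,B.a,C.a)
SC (7): <1 0 1>; <1 1 1>; <1 1 2>; <2 0 1>; <2 0 2>; <2 1 1>; <2 1 2>
TSO (8): <1 0 1>; <1 0 2>; <1 1 1>; <1 1 2>; <2 0 1>; <2 0 2>; <2 1 1>; <2 1 2>
PSO (8): <1 0 1>; <1 0 2>; <1 1 1>; <1 1 2>; <2 0 1>; <2 0 2>; <2 1 1>; <2 1 2>
target <1 0 2> ∈ {TSO,PSO}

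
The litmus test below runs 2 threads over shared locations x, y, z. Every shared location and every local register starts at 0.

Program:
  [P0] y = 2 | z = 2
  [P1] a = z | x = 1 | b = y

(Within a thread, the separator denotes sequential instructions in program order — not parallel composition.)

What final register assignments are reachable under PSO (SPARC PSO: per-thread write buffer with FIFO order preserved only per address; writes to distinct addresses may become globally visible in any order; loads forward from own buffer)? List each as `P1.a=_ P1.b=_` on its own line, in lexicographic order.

outcome vector order: (P1.a,P1.b)
|PSO outcomes| = 4

P1.a=0 P1.b=0
P1.a=0 P1.b=2
P1.a=2 P1.b=0
P1.a=2 P1.b=2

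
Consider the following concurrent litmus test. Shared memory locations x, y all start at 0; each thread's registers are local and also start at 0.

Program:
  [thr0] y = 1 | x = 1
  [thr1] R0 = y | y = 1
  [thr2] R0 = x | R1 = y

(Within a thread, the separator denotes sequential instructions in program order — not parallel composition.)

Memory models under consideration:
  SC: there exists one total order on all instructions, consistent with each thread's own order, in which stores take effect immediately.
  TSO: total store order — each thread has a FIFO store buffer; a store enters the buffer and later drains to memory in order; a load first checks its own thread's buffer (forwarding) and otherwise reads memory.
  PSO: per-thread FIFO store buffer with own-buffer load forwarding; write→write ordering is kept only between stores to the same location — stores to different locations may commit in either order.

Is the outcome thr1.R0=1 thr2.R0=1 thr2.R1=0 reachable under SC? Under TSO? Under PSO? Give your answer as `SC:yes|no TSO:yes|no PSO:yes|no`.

outcome vector order: (thr1.R0,thr2.R0,thr2.R1)
SC: 6 outcomes — {000; 001; 011; 100; 101; 111}
TSO: 6 outcomes — {000; 001; 011; 100; 101; 111}
PSO: 8 outcomes — {000; 001; 010; 011; 100; 101; 110; 111}
target 110 ∈ {PSO}

SC:no TSO:no PSO:yes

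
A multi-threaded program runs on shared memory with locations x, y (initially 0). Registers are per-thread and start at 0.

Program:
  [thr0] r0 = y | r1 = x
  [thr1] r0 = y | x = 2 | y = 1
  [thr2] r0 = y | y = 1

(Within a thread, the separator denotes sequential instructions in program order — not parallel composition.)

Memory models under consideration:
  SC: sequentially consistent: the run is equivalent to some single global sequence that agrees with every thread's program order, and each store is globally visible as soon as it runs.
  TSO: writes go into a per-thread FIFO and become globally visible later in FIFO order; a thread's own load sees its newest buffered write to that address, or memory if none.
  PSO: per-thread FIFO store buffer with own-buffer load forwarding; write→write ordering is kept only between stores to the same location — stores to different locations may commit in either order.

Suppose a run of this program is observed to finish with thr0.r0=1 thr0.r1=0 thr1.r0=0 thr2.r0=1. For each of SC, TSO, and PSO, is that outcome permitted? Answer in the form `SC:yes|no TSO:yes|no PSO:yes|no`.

outcome vector order: (thr0.r0,thr0.r1,thr1.r0,thr2.r0)
under SC → (0,0,0,0), (0,0,0,1), (0,0,1,0), (0,2,0,0), (0,2,0,1), (0,2,1,0), (1,0,0,0), (1,0,1,0), (1,2,0,0), (1,2,0,1), (1,2,1,0)
under TSO → (0,0,0,0), (0,0,0,1), (0,0,1,0), (0,2,0,0), (0,2,0,1), (0,2,1,0), (1,0,0,0), (1,0,1,0), (1,2,0,0), (1,2,0,1), (1,2,1,0)
under PSO → (0,0,0,0), (0,0,0,1), (0,0,1,0), (0,2,0,0), (0,2,0,1), (0,2,1,0), (1,0,0,0), (1,0,0,1), (1,0,1,0), (1,2,0,0), (1,2,0,1), (1,2,1,0)
target (1,0,0,1) ∈ {PSO}

SC:no TSO:no PSO:yes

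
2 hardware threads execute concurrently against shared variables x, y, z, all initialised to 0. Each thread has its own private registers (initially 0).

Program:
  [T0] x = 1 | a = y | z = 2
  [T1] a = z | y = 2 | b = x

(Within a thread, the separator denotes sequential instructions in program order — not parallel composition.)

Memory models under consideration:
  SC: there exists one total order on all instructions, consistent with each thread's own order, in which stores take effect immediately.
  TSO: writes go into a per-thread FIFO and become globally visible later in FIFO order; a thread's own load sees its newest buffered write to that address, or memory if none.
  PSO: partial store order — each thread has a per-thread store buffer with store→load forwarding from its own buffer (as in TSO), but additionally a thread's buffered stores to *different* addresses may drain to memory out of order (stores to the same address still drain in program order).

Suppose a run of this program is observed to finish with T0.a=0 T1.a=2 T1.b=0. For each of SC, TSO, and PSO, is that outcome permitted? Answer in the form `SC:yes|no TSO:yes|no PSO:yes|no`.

SC:no TSO:no PSO:yes

outcome vector order: (T0.a,T1.a,T1.b)
[SC] allowed = {001; 021; 200; 201}
[TSO] allowed = {000; 001; 021; 200; 201}
[PSO] allowed = {000; 001; 020; 021; 200; 201}
target 020 ∈ {PSO}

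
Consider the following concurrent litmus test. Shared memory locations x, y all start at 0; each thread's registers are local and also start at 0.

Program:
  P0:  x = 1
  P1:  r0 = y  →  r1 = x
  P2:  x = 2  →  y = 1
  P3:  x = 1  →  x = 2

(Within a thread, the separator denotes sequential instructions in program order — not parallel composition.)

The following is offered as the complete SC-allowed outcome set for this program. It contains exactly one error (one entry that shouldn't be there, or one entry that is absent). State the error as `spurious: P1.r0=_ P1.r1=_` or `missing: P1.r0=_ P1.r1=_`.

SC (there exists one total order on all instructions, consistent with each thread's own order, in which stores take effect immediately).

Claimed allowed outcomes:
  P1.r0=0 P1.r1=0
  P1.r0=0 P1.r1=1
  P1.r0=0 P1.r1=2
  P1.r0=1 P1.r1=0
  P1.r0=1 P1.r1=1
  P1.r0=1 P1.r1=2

spurious: P1.r0=1 P1.r1=0

outcome vector order: (P1.r0,P1.r1)
SC: 5 outcomes — {00, 01, 02, 11, 12}
claimed∖SC = {10}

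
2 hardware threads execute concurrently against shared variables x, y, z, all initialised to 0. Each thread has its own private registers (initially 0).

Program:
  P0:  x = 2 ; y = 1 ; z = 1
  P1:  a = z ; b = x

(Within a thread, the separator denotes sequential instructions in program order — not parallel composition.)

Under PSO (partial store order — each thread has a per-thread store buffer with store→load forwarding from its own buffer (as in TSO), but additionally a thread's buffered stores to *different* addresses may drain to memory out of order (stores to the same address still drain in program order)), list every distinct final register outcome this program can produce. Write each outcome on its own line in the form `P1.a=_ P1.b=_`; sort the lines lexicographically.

outcome vector order: (P1.a,P1.b)
|PSO outcomes| = 4

P1.a=0 P1.b=0
P1.a=0 P1.b=2
P1.a=1 P1.b=0
P1.a=1 P1.b=2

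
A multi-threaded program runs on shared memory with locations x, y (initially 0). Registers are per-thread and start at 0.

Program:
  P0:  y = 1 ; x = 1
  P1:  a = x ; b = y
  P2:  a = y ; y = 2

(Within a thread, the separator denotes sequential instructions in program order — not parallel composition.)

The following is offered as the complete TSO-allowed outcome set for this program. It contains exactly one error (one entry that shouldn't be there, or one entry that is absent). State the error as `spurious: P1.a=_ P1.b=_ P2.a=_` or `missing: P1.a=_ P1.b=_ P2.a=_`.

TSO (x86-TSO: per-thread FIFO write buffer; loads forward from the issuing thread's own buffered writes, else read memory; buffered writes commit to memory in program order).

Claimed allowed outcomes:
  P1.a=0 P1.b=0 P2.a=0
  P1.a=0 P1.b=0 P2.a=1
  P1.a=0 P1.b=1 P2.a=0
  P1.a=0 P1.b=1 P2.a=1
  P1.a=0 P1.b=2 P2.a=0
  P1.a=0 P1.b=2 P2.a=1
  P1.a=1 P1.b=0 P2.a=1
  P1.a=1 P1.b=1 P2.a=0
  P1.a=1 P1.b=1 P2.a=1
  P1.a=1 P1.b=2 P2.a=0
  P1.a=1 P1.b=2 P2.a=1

spurious: P1.a=1 P1.b=0 P2.a=1

outcome vector order: (P1.a,P1.b,P2.a)
[TSO] allowed = {(0,0,0), (0,0,1), (0,1,0), (0,1,1), (0,2,0), (0,2,1), (1,1,0), (1,1,1), (1,2,0), (1,2,1)}
claimed∖TSO = {(1,0,1)}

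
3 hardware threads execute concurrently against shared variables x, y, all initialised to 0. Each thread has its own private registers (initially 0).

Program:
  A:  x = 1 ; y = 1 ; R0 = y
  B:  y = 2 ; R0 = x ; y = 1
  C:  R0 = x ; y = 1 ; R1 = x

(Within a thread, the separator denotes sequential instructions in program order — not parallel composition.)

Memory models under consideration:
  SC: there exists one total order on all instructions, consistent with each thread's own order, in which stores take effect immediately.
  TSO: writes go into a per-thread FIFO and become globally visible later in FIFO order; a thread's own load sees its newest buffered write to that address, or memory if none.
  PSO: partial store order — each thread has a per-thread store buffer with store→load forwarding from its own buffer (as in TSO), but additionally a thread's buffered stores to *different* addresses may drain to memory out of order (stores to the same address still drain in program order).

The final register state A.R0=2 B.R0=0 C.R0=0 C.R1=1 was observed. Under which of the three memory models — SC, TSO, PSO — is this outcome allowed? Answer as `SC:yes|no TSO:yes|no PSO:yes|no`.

outcome vector order: (A.R0,B.R0,C.R0,C.R1)
[SC] allowed = {(1,0,0,0) (1,0,0,1) (1,0,1,1) (1,1,0,0) (1,1,0,1) (1,1,1,1) (2,1,0,0) (2,1,0,1) (2,1,1,1)}
[TSO] allowed = {(1,0,0,0) (1,0,0,1) (1,0,1,1) (1,1,0,0) (1,1,0,1) (1,1,1,1) (2,0,0,0) (2,0,0,1) (2,0,1,1) (2,1,0,0) (2,1,0,1) (2,1,1,1)}
[PSO] allowed = {(1,0,0,0) (1,0,0,1) (1,0,1,1) (1,1,0,0) (1,1,0,1) (1,1,1,1) (2,0,0,0) (2,0,0,1) (2,0,1,1) (2,1,0,0) (2,1,0,1) (2,1,1,1)}
target (2,0,0,1) ∈ {TSO,PSO}

SC:no TSO:yes PSO:yes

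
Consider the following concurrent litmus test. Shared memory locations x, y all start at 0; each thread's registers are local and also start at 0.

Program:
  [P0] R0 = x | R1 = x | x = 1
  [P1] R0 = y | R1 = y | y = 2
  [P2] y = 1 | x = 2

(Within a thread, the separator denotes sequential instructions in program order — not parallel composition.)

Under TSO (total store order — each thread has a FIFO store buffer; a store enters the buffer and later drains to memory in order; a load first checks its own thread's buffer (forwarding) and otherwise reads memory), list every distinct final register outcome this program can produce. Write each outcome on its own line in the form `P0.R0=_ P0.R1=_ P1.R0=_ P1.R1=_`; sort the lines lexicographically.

P0.R0=0 P0.R1=0 P1.R0=0 P1.R1=0
P0.R0=0 P0.R1=0 P1.R0=0 P1.R1=1
P0.R0=0 P0.R1=0 P1.R0=1 P1.R1=1
P0.R0=0 P0.R1=2 P1.R0=0 P1.R1=0
P0.R0=0 P0.R1=2 P1.R0=0 P1.R1=1
P0.R0=0 P0.R1=2 P1.R0=1 P1.R1=1
P0.R0=2 P0.R1=2 P1.R0=0 P1.R1=0
P0.R0=2 P0.R1=2 P1.R0=0 P1.R1=1
P0.R0=2 P0.R1=2 P1.R0=1 P1.R1=1

outcome vector order: (P0.R0,P0.R1,P1.R0,P1.R1)
|TSO outcomes| = 9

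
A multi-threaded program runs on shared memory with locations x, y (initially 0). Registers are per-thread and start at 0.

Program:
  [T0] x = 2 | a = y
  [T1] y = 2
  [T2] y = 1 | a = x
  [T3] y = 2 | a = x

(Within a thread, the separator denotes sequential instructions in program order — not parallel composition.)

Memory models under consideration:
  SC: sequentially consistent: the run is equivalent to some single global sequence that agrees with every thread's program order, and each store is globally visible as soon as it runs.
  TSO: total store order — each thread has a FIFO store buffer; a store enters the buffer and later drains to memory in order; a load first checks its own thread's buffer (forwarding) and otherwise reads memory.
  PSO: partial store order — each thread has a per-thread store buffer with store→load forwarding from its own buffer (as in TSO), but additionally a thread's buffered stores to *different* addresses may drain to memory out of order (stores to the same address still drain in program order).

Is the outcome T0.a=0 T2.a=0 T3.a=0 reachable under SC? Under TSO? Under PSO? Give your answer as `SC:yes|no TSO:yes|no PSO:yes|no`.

outcome vector order: (T0.a,T2.a,T3.a)
[SC] allowed = {022 100 102 120 122 200 202 220 222}
[TSO] allowed = {000 002 020 022 100 102 120 122 200 202 220 222}
[PSO] allowed = {000 002 020 022 100 102 120 122 200 202 220 222}
target 000 ∈ {TSO,PSO}

SC:no TSO:yes PSO:yes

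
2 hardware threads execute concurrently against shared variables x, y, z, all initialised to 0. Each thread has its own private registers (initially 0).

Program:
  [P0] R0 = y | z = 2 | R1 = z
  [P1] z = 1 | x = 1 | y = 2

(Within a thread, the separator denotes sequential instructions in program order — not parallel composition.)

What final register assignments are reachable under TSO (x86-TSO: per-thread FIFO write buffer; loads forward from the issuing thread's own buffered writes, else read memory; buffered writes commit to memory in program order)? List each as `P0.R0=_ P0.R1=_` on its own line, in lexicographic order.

outcome vector order: (P0.R0,P0.R1)
|TSO outcomes| = 3

P0.R0=0 P0.R1=1
P0.R0=0 P0.R1=2
P0.R0=2 P0.R1=2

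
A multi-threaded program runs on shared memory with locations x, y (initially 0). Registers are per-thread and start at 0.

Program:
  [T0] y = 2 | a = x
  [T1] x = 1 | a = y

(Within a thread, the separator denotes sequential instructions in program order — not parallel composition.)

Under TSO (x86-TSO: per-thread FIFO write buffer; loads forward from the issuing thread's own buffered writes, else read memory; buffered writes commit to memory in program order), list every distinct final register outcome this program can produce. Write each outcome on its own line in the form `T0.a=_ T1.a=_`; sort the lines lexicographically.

T0.a=0 T1.a=0
T0.a=0 T1.a=2
T0.a=1 T1.a=0
T0.a=1 T1.a=2

outcome vector order: (T0.a,T1.a)
|TSO outcomes| = 4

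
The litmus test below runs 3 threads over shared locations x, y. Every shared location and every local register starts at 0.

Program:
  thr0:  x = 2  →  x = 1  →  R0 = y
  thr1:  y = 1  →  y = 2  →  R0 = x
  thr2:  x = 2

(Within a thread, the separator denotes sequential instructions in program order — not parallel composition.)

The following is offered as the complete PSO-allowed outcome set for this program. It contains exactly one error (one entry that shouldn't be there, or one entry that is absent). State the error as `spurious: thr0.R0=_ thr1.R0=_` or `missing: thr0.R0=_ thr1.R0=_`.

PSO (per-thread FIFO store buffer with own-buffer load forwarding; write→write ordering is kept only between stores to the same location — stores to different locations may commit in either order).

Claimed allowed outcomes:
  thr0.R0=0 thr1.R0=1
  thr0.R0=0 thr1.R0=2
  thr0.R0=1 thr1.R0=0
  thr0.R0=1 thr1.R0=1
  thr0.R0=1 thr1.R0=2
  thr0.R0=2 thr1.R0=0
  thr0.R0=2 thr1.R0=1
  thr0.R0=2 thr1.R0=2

missing: thr0.R0=0 thr1.R0=0

outcome vector order: (thr0.R0,thr1.R0)
PSO (9): <0 0> <0 1> <0 2> <1 0> <1 1> <1 2> <2 0> <2 1> <2 2>
PSO∖claimed = {<0 0>}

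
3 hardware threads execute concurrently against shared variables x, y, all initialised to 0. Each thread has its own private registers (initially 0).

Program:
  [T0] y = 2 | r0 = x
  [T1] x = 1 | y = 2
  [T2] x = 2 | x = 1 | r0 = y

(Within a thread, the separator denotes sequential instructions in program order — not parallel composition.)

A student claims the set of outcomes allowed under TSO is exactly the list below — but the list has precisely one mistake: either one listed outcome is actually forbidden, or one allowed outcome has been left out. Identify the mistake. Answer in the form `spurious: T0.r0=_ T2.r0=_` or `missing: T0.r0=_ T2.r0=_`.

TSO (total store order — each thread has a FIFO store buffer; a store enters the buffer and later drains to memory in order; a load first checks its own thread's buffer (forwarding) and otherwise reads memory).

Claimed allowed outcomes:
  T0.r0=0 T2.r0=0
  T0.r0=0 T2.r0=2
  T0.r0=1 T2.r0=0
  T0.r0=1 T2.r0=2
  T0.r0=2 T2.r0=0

missing: T0.r0=2 T2.r0=2

outcome vector order: (T0.r0,T2.r0)
under TSO → (0,0); (0,2); (1,0); (1,2); (2,0); (2,2)
TSO∖claimed = {(2,2)}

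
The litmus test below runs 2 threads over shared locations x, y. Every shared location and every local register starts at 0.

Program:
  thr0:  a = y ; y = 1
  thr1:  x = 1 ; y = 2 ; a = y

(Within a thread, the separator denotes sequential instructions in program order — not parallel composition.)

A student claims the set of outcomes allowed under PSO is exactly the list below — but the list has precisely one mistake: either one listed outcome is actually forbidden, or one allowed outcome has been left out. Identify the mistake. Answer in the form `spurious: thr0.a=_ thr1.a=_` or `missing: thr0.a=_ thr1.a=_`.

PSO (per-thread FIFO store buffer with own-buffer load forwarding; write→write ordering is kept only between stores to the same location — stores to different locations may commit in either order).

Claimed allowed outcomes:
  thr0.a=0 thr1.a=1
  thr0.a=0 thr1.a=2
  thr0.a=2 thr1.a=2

missing: thr0.a=2 thr1.a=1

outcome vector order: (thr0.a,thr1.a)
PSO: 4 outcomes — {(0,1), (0,2), (2,1), (2,2)}
PSO∖claimed = {(2,1)}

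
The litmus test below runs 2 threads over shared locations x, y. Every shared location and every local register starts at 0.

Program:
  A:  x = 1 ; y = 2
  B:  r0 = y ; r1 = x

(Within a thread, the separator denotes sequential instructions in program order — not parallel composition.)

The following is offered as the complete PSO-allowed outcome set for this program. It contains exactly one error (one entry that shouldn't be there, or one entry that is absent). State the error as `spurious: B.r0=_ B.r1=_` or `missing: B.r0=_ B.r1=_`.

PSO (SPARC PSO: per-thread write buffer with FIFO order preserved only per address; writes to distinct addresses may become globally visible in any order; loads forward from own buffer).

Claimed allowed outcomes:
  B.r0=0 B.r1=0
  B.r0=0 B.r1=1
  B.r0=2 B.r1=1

missing: B.r0=2 B.r1=0

outcome vector order: (B.r0,B.r1)
[PSO] allowed = {<0 0>; <0 1>; <2 0>; <2 1>}
PSO∖claimed = {<2 0>}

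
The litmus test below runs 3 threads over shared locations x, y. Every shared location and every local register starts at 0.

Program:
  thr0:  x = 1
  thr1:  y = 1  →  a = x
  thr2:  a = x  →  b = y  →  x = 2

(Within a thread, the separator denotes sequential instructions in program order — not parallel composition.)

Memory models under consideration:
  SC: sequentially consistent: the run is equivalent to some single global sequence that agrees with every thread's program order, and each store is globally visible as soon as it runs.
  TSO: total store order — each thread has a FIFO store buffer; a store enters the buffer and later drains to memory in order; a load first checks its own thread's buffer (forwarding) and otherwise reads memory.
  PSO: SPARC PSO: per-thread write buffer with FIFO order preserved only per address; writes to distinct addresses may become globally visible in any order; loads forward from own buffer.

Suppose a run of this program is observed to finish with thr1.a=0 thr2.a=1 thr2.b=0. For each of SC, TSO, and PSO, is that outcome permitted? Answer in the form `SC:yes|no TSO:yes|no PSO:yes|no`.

outcome vector order: (thr1.a,thr2.a,thr2.b)
SC (11): 0/0/0 0/0/1 0/1/1 1/0/0 1/0/1 1/1/0 1/1/1 2/0/0 2/0/1 2/1/0 2/1/1
TSO (12): 0/0/0 0/0/1 0/1/0 0/1/1 1/0/0 1/0/1 1/1/0 1/1/1 2/0/0 2/0/1 2/1/0 2/1/1
PSO (12): 0/0/0 0/0/1 0/1/0 0/1/1 1/0/0 1/0/1 1/1/0 1/1/1 2/0/0 2/0/1 2/1/0 2/1/1
target 0/1/0 ∈ {TSO,PSO}

SC:no TSO:yes PSO:yes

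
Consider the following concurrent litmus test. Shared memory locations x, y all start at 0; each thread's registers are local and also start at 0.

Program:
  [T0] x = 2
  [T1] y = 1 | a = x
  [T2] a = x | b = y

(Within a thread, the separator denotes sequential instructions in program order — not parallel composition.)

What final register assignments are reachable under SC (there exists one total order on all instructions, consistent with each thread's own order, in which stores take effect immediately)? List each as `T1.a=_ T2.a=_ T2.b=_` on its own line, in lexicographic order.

outcome vector order: (T1.a,T2.a,T2.b)
|SC outcomes| = 7

T1.a=0 T2.a=0 T2.b=0
T1.a=0 T2.a=0 T2.b=1
T1.a=0 T2.a=2 T2.b=1
T1.a=2 T2.a=0 T2.b=0
T1.a=2 T2.a=0 T2.b=1
T1.a=2 T2.a=2 T2.b=0
T1.a=2 T2.a=2 T2.b=1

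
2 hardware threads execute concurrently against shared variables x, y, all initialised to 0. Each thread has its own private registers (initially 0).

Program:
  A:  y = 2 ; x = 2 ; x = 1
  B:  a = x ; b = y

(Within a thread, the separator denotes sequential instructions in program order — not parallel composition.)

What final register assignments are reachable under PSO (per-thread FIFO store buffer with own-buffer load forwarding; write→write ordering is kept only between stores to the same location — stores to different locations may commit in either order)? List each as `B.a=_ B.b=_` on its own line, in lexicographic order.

B.a=0 B.b=0
B.a=0 B.b=2
B.a=1 B.b=0
B.a=1 B.b=2
B.a=2 B.b=0
B.a=2 B.b=2

outcome vector order: (B.a,B.b)
|PSO outcomes| = 6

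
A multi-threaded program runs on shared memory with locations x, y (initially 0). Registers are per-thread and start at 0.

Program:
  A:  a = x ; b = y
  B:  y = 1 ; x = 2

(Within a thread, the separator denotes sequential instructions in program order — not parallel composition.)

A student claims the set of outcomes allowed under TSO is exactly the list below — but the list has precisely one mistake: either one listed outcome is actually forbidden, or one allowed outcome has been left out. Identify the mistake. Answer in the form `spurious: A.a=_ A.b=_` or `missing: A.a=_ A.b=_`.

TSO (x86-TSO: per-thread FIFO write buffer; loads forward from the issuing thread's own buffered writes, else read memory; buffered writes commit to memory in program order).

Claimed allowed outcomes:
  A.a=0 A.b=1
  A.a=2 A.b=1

missing: A.a=0 A.b=0

outcome vector order: (A.a,A.b)
under TSO → 00; 01; 21
TSO∖claimed = {00}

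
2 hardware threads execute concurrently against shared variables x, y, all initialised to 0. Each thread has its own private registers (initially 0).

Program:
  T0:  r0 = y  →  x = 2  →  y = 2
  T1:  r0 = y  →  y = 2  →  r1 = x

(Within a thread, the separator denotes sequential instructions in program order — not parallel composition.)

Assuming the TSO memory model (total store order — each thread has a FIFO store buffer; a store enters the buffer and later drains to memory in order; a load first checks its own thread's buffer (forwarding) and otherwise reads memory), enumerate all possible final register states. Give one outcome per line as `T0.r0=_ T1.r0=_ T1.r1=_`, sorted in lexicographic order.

T0.r0=0 T1.r0=0 T1.r1=0
T0.r0=0 T1.r0=0 T1.r1=2
T0.r0=0 T1.r0=2 T1.r1=2
T0.r0=2 T1.r0=0 T1.r1=0
T0.r0=2 T1.r0=0 T1.r1=2

outcome vector order: (T0.r0,T1.r0,T1.r1)
|TSO outcomes| = 5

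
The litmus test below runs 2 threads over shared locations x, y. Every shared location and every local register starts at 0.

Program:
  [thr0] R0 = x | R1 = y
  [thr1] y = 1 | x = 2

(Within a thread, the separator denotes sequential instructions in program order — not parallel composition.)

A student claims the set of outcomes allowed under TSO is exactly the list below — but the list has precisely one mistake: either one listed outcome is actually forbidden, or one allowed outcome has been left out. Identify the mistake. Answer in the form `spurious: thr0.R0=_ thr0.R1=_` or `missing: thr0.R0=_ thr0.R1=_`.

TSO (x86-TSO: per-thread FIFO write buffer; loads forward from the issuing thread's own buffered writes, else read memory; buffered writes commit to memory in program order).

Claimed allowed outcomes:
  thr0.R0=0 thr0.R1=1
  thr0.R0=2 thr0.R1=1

missing: thr0.R0=0 thr0.R1=0

outcome vector order: (thr0.R0,thr0.R1)
under TSO → <0 0>; <0 1>; <2 1>
TSO∖claimed = {<0 0>}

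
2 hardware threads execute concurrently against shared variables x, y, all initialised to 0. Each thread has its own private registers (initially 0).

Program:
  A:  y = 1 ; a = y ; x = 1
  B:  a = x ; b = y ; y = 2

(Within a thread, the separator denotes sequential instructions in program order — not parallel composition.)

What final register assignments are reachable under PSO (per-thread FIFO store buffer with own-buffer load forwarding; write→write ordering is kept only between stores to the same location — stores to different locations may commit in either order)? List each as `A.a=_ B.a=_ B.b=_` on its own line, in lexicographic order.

A.a=1 B.a=0 B.b=0
A.a=1 B.a=0 B.b=1
A.a=1 B.a=1 B.b=0
A.a=1 B.a=1 B.b=1
A.a=2 B.a=0 B.b=0
A.a=2 B.a=0 B.b=1

outcome vector order: (A.a,B.a,B.b)
|PSO outcomes| = 6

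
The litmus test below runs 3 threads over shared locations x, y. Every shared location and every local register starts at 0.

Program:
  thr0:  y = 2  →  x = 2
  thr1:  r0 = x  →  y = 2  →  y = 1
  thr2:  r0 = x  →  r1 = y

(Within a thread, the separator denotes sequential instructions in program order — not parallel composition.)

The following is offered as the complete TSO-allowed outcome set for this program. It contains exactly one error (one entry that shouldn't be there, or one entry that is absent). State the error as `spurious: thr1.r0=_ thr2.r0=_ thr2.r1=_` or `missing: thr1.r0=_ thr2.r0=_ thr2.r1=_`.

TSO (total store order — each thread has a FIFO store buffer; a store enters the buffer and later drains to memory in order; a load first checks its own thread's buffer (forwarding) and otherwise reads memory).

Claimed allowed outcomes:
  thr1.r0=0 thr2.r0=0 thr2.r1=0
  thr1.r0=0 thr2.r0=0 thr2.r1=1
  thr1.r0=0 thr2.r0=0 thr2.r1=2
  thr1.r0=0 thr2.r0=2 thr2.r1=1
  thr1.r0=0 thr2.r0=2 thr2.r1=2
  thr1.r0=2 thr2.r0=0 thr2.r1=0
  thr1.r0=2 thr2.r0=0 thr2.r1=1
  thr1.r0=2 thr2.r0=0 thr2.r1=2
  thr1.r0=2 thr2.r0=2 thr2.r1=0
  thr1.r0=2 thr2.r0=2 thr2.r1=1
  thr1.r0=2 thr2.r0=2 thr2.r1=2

outcome vector order: (thr1.r0,thr2.r0,thr2.r1)
[TSO] allowed = {(0,0,0) (0,0,1) (0,0,2) (0,2,1) (0,2,2) (2,0,0) (2,0,1) (2,0,2) (2,2,1) (2,2,2)}
claimed∖TSO = {(2,2,0)}

spurious: thr1.r0=2 thr2.r0=2 thr2.r1=0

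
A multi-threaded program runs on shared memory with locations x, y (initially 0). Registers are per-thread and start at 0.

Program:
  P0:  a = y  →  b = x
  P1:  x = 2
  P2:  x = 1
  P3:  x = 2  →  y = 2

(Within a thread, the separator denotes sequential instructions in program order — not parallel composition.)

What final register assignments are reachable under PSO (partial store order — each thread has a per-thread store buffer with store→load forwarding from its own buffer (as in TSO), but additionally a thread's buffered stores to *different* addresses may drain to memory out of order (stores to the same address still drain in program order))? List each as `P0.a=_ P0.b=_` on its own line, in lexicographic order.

P0.a=0 P0.b=0
P0.a=0 P0.b=1
P0.a=0 P0.b=2
P0.a=2 P0.b=0
P0.a=2 P0.b=1
P0.a=2 P0.b=2

outcome vector order: (P0.a,P0.b)
|PSO outcomes| = 6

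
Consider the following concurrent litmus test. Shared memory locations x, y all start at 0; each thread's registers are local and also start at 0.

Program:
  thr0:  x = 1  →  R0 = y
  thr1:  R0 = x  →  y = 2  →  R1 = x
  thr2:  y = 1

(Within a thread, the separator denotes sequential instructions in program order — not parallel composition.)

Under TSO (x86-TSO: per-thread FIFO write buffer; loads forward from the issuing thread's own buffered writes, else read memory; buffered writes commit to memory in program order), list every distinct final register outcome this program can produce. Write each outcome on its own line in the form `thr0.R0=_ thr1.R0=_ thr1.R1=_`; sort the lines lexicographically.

thr0.R0=0 thr1.R0=0 thr1.R1=0
thr0.R0=0 thr1.R0=0 thr1.R1=1
thr0.R0=0 thr1.R0=1 thr1.R1=1
thr0.R0=1 thr1.R0=0 thr1.R1=0
thr0.R0=1 thr1.R0=0 thr1.R1=1
thr0.R0=1 thr1.R0=1 thr1.R1=1
thr0.R0=2 thr1.R0=0 thr1.R1=0
thr0.R0=2 thr1.R0=0 thr1.R1=1
thr0.R0=2 thr1.R0=1 thr1.R1=1

outcome vector order: (thr0.R0,thr1.R0,thr1.R1)
|TSO outcomes| = 9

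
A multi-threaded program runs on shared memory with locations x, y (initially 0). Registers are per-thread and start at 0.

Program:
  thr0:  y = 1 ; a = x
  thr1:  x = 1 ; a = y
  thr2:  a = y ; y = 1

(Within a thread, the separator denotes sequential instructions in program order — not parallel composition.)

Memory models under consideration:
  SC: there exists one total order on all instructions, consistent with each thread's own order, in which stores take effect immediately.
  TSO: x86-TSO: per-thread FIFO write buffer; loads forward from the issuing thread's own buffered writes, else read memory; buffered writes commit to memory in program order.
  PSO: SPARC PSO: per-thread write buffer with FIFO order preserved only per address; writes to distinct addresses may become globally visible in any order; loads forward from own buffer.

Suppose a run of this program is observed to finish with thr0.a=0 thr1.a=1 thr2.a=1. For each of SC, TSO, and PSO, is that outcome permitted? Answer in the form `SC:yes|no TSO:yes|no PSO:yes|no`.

outcome vector order: (thr0.a,thr1.a,thr2.a)
SC: 6 outcomes — {<0 1 0>; <0 1 1>; <1 0 0>; <1 0 1>; <1 1 0>; <1 1 1>}
TSO: 8 outcomes — {<0 0 0>; <0 0 1>; <0 1 0>; <0 1 1>; <1 0 0>; <1 0 1>; <1 1 0>; <1 1 1>}
PSO: 8 outcomes — {<0 0 0>; <0 0 1>; <0 1 0>; <0 1 1>; <1 0 0>; <1 0 1>; <1 1 0>; <1 1 1>}
target <0 1 1> ∈ {SC,TSO,PSO}

SC:yes TSO:yes PSO:yes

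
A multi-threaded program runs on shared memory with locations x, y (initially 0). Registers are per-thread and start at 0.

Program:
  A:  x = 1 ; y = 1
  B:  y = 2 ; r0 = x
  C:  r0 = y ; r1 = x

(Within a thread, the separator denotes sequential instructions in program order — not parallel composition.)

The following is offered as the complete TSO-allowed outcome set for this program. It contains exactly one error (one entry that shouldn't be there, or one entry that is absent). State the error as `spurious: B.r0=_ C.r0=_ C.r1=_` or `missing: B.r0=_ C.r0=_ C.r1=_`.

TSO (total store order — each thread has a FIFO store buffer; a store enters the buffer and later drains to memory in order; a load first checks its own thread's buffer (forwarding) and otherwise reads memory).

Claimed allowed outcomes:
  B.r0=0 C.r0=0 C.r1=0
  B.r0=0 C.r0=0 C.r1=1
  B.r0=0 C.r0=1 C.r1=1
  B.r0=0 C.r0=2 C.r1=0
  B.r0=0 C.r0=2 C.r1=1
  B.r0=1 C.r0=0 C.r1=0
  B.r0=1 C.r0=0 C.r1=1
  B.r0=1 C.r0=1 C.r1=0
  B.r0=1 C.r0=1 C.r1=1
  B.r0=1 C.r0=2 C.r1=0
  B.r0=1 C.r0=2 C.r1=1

outcome vector order: (B.r0,C.r0,C.r1)
TSO: 10 outcomes — {<0 0 0>; <0 0 1>; <0 1 1>; <0 2 0>; <0 2 1>; <1 0 0>; <1 0 1>; <1 1 1>; <1 2 0>; <1 2 1>}
claimed∖TSO = {<1 1 0>}

spurious: B.r0=1 C.r0=1 C.r1=0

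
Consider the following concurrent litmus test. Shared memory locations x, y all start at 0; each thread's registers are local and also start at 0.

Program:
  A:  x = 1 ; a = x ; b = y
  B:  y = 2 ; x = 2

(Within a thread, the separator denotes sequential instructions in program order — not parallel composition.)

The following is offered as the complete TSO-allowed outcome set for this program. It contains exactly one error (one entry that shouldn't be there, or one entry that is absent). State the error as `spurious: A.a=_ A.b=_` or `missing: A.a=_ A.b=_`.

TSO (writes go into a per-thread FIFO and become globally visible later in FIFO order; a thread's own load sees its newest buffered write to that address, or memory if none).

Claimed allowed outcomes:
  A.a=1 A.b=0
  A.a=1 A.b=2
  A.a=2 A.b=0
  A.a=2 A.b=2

outcome vector order: (A.a,A.b)
[TSO] allowed = {<1 0> <1 2> <2 2>}
claimed∖TSO = {<2 0>}

spurious: A.a=2 A.b=0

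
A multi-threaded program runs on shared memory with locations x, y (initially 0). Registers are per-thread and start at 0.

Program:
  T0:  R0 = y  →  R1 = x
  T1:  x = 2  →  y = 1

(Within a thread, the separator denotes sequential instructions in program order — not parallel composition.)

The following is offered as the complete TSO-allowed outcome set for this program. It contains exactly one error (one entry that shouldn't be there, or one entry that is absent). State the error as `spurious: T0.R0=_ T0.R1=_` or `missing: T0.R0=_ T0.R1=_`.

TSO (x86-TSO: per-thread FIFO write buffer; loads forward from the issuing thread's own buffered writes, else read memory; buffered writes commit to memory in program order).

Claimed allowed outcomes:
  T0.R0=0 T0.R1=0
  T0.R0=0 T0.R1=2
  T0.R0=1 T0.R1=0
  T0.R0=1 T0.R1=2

outcome vector order: (T0.R0,T0.R1)
TSO (3): 00, 02, 12
claimed∖TSO = {10}

spurious: T0.R0=1 T0.R1=0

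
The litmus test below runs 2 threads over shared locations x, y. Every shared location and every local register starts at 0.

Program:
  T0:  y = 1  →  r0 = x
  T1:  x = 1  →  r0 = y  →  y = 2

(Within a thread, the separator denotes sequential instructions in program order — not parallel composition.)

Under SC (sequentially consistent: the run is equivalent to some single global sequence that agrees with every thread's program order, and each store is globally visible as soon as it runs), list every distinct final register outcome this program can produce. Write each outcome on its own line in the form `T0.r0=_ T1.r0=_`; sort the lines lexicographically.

outcome vector order: (T0.r0,T1.r0)
|SC outcomes| = 3

T0.r0=0 T1.r0=1
T0.r0=1 T1.r0=0
T0.r0=1 T1.r0=1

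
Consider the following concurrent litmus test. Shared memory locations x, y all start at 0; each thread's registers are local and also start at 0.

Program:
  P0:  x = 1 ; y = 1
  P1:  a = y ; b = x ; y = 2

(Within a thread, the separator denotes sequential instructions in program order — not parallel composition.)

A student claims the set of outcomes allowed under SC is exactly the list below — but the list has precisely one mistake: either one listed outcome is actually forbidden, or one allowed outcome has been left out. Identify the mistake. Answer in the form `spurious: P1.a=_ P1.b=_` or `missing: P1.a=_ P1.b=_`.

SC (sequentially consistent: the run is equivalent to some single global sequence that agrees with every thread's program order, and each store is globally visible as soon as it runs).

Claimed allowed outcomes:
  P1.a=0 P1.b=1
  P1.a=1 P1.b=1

outcome vector order: (P1.a,P1.b)
[SC] allowed = {00 01 11}
SC∖claimed = {00}

missing: P1.a=0 P1.b=0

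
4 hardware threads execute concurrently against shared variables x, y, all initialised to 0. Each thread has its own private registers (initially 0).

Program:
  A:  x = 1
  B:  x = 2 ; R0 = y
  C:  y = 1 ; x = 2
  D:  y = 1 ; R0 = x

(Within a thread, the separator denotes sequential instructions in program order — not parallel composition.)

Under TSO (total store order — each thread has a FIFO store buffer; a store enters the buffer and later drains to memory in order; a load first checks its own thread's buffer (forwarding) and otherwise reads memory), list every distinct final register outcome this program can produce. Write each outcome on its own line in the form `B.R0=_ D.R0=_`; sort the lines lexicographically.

B.R0=0 D.R0=0
B.R0=0 D.R0=1
B.R0=0 D.R0=2
B.R0=1 D.R0=0
B.R0=1 D.R0=1
B.R0=1 D.R0=2

outcome vector order: (B.R0,D.R0)
|TSO outcomes| = 6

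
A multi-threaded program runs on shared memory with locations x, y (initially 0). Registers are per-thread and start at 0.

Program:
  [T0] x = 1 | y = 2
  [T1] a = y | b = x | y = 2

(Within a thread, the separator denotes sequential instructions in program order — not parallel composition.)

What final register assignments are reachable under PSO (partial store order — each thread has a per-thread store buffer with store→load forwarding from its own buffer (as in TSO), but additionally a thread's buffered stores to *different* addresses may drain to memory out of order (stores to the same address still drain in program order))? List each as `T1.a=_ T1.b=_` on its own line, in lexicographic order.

T1.a=0 T1.b=0
T1.a=0 T1.b=1
T1.a=2 T1.b=0
T1.a=2 T1.b=1

outcome vector order: (T1.a,T1.b)
|PSO outcomes| = 4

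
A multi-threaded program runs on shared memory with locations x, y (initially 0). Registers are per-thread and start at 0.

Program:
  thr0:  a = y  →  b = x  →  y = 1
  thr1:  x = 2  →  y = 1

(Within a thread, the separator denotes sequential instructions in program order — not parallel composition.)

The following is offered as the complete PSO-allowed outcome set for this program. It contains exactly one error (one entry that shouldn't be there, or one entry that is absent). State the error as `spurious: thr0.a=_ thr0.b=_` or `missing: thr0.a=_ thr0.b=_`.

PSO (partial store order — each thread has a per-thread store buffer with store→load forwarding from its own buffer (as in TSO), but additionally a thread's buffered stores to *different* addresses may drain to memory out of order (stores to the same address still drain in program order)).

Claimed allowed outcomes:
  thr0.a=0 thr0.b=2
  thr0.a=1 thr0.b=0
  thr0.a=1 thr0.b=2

outcome vector order: (thr0.a,thr0.b)
PSO (4): 0/0; 0/2; 1/0; 1/2
PSO∖claimed = {0/0}

missing: thr0.a=0 thr0.b=0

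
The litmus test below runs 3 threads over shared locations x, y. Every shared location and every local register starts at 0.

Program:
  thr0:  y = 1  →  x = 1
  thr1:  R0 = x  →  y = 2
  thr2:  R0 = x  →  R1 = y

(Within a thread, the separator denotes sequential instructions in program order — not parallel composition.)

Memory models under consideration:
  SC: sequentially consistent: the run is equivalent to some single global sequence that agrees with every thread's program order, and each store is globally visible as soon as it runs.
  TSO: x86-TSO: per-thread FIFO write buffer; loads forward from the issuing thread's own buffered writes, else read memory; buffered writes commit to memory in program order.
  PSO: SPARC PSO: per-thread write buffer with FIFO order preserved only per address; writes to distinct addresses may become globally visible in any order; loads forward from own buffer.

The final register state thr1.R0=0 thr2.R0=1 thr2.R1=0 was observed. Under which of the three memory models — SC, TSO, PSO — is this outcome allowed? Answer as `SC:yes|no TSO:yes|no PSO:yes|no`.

outcome vector order: (thr1.R0,thr2.R0,thr2.R1)
SC (10): 0/0/0; 0/0/1; 0/0/2; 0/1/1; 0/1/2; 1/0/0; 1/0/1; 1/0/2; 1/1/1; 1/1/2
TSO (10): 0/0/0; 0/0/1; 0/0/2; 0/1/1; 0/1/2; 1/0/0; 1/0/1; 1/0/2; 1/1/1; 1/1/2
PSO (12): 0/0/0; 0/0/1; 0/0/2; 0/1/0; 0/1/1; 0/1/2; 1/0/0; 1/0/1; 1/0/2; 1/1/0; 1/1/1; 1/1/2
target 0/1/0 ∈ {PSO}

SC:no TSO:no PSO:yes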